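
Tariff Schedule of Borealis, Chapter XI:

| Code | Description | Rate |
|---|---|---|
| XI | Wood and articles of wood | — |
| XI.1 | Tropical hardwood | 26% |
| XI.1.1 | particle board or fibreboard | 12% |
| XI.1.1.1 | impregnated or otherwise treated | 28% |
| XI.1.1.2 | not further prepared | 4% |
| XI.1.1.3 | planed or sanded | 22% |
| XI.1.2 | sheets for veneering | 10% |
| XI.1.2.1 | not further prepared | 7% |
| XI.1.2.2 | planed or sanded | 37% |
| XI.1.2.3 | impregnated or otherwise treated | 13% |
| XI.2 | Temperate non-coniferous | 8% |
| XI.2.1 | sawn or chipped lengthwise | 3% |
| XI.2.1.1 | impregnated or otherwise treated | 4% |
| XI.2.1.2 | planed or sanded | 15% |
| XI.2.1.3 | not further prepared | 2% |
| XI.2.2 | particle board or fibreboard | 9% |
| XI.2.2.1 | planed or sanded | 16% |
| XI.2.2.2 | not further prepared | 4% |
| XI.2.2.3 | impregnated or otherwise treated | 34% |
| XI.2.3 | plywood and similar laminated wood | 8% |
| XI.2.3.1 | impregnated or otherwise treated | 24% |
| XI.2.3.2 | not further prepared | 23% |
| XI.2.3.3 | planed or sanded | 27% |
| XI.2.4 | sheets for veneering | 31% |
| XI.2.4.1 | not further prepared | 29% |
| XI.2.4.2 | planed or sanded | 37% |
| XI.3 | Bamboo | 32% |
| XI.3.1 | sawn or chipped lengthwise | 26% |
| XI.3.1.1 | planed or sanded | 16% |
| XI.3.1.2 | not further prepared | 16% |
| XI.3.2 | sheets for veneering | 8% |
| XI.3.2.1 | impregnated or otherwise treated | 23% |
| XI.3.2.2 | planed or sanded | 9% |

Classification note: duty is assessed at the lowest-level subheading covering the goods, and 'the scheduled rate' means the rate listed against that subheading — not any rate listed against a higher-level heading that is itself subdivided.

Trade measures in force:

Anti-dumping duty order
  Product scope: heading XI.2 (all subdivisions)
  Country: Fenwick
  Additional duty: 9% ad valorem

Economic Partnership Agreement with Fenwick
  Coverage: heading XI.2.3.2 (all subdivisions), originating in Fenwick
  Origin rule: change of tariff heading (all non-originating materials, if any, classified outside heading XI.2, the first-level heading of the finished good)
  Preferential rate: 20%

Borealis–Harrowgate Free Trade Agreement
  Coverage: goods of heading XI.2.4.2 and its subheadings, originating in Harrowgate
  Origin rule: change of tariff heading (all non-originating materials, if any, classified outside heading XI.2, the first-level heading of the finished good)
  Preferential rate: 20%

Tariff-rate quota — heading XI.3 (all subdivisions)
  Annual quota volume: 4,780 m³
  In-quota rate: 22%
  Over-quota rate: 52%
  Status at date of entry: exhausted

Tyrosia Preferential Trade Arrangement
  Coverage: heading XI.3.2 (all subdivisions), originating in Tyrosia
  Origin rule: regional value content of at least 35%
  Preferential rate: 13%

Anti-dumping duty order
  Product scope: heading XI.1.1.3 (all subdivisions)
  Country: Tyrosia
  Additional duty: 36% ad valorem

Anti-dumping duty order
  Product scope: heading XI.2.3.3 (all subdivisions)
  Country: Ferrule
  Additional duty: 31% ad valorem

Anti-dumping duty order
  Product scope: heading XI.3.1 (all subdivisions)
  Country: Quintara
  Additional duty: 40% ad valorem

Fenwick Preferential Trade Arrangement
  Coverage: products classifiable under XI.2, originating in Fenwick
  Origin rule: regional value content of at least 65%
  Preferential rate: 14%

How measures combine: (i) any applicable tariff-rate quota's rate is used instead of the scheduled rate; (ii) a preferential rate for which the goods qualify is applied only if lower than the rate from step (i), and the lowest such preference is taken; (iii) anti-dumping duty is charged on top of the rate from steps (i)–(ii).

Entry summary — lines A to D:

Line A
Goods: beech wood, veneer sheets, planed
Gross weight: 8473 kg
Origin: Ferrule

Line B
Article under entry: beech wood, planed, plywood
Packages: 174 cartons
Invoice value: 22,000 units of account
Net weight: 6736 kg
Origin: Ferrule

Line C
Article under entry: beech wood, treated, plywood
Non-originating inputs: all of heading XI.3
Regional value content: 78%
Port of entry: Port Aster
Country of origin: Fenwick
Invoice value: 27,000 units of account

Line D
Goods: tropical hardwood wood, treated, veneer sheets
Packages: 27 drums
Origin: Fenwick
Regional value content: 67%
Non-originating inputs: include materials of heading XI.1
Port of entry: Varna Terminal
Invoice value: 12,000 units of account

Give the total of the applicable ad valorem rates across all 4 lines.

131%

Line A: beech → XI.2; veneer sheets → XI.2.4; planed → XI.2.4.2. Scheduled 37%. No special measure applies. → 37%.
Line B: beech → XI.2; plywood → XI.2.3; planed → XI.2.3.3. Scheduled 27%. anti-dumping (Ferrule, XI.2.3.3): +31%; total 27% + 31% = 58%. → 58%.
Line C: beech → XI.2; plywood → XI.2.3; treated → XI.2.3.1. Scheduled 24%. Fenwick agreement on XI.2.3.2: XI.2.3.1 not covered; Fenwick agreement on XI.2: RVC ≥ 65% → 14% available; preferential 14%; anti-dumping (Fenwick, XI.2): +9%; total 14% + 9% = 23%. → 23%.
Line D: tropical hardwood → XI.1; veneer sheets → XI.1.2; treated → XI.1.2.3. Scheduled 13%. Fenwick agreement on XI.2.3.2: XI.1.2.3 not covered; Fenwick agreement on XI.2: XI.1.2.3 not covered. → 13%.
Sum: 37% + 58% + 23% + 13% = 131%.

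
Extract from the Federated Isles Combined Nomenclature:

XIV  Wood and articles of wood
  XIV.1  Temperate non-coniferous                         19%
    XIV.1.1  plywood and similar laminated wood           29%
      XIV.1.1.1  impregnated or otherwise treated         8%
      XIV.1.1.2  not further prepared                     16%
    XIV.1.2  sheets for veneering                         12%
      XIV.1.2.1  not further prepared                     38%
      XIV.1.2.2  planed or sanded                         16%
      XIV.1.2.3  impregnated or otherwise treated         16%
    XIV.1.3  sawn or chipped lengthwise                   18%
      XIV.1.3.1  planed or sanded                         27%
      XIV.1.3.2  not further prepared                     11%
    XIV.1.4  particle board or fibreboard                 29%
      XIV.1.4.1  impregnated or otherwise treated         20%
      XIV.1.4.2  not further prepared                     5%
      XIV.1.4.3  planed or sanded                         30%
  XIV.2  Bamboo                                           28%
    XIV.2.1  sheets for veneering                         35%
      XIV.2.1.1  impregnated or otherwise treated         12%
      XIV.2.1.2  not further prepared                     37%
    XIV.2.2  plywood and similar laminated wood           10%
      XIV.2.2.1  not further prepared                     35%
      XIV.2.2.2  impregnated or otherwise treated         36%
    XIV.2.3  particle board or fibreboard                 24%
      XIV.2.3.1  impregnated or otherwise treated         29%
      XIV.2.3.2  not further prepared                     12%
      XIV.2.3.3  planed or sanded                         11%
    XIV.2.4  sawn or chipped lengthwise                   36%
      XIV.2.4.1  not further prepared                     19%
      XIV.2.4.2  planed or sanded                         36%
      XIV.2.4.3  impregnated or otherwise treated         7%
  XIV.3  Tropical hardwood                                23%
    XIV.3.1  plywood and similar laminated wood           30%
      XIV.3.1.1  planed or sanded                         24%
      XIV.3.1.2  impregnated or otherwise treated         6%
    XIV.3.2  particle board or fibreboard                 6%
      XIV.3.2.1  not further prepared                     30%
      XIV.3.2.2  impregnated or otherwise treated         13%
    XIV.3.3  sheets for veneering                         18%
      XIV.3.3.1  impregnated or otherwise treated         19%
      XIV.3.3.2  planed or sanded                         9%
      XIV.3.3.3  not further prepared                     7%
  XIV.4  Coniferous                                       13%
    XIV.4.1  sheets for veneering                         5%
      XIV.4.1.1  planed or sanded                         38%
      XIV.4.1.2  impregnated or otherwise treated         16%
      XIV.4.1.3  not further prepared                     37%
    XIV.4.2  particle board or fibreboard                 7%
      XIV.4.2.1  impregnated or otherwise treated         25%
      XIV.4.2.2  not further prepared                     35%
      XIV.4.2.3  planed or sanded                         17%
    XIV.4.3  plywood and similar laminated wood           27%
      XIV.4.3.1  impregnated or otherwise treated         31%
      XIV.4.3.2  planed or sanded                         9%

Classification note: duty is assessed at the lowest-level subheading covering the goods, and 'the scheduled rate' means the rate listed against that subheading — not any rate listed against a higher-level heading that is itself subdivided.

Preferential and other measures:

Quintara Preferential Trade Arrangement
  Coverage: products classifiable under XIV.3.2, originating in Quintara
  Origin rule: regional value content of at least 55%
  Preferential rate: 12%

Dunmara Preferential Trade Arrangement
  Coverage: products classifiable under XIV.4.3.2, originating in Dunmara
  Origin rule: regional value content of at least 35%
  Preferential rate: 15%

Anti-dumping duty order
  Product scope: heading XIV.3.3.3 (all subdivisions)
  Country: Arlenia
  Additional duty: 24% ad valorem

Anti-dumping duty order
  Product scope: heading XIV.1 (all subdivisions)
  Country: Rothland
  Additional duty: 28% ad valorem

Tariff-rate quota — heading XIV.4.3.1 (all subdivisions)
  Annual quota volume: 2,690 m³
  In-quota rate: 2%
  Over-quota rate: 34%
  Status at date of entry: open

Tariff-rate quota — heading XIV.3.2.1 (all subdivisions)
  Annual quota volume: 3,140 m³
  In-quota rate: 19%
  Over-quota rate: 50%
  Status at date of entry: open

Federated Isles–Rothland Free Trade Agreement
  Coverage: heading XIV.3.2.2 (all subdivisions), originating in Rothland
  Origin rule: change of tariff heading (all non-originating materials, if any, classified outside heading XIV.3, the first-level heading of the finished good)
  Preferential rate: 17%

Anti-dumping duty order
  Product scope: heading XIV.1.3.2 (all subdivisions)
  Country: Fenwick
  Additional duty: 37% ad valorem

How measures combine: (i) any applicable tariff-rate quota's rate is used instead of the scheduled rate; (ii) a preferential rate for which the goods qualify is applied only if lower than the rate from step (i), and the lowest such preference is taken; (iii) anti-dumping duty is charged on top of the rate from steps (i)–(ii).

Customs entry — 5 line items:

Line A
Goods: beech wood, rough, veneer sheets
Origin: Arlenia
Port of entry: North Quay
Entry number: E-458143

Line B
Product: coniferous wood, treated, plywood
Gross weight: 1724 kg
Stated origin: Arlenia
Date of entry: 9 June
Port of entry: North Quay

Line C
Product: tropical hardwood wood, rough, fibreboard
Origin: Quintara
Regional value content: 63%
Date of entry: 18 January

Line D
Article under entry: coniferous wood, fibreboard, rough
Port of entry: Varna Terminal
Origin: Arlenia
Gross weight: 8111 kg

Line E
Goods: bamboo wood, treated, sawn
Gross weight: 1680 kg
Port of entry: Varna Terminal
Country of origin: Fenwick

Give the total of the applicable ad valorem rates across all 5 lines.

94%

Line A: beech → XIV.1; veneer sheets → XIV.1.2; rough → XIV.1.2.1. Scheduled 38%. No special measure applies. → 38%.
Line B: coniferous → XIV.4; plywood → XIV.4.3; treated → XIV.4.3.1. Scheduled 31%. quota on XIV.4.3.1 open → in-quota 2%. → 2%.
Line C: tropical hardwood → XIV.3; fibreboard → XIV.3.2; rough → XIV.3.2.1. Scheduled 30%. quota on XIV.3.2.1 open → in-quota 19%; Quintara agreement on XIV.3.2: RVC ≥ 55% → 12% available; preferential 12%. → 12%.
Line D: coniferous → XIV.4; fibreboard → XIV.4.2; rough → XIV.4.2.2. Scheduled 35%. No special measure applies. → 35%.
Line E: bamboo → XIV.2; sawn → XIV.2.4; treated → XIV.2.4.3. Scheduled 7%. No special measure applies. → 7%.
Sum: 38% + 2% + 12% + 35% + 7% = 94%.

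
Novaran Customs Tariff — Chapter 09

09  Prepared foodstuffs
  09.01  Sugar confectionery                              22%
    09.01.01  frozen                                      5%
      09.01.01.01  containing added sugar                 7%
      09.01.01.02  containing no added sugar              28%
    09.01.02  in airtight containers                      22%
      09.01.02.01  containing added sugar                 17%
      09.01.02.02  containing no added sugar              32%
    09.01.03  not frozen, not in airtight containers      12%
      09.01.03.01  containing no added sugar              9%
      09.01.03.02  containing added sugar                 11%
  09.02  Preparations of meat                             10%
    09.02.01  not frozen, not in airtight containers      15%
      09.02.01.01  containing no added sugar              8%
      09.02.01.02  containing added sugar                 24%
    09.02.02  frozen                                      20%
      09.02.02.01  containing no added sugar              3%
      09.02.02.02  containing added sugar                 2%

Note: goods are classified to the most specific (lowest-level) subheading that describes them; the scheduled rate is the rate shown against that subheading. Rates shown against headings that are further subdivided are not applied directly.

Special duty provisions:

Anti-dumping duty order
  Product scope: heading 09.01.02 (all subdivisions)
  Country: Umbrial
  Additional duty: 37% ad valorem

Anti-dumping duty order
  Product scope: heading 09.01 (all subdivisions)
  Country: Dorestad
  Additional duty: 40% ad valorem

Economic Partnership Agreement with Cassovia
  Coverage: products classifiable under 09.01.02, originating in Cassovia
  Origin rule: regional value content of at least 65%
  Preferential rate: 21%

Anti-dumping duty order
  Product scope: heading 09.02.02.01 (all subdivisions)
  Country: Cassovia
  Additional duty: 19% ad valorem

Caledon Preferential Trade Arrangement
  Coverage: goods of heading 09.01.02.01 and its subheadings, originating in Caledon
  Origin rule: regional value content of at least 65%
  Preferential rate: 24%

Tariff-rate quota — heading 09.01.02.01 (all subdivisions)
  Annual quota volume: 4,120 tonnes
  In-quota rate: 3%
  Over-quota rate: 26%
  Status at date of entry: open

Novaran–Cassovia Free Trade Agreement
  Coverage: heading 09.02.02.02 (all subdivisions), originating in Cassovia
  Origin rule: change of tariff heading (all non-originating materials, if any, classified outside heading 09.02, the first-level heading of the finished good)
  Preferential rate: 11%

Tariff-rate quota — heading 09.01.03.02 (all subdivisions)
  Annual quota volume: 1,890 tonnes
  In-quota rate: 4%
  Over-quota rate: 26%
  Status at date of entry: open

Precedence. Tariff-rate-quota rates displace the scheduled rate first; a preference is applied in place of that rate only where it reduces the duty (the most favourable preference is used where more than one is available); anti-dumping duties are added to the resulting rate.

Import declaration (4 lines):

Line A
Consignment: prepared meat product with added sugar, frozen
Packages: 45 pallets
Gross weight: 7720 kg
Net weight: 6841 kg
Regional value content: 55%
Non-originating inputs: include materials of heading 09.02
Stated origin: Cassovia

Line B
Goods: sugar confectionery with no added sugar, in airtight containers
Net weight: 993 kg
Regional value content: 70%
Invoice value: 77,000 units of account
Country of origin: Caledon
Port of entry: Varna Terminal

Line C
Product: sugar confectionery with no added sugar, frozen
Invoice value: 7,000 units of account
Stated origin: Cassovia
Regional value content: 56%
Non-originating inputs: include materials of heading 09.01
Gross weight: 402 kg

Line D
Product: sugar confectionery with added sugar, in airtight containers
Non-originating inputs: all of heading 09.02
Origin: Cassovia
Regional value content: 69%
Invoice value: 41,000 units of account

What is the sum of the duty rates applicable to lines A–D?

Line A: prepared meat product → 09.02; frozen → 09.02.02; with added sugar → 09.02.02.02. Scheduled 2%. Cassovia agreement on 09.01.02: 09.02.02.02 not covered; Cassovia agreement on 09.02.02.02: CTH not met. → 2%.
Line B: sugar confectionery → 09.01; in airtight containers → 09.01.02; with no added sugar → 09.01.02.02. Scheduled 32%. Caledon agreement on 09.01.02.01: 09.01.02.02 not covered. → 32%.
Line C: sugar confectionery → 09.01; frozen → 09.01.01; with no added sugar → 09.01.01.02. Scheduled 28%. Cassovia agreement on 09.01.02: 09.01.01.02 not covered; Cassovia agreement on 09.02.02.02: 09.01.01.02 not covered. → 28%.
Line D: sugar confectionery → 09.01; in airtight containers → 09.01.02; with added sugar → 09.01.02.01. Scheduled 17%. quota on 09.01.02.01 open → in-quota 3%; Cassovia agreement on 09.01.02: RVC ≥ 65% → 21% available; Cassovia agreement on 09.02.02.02: 09.01.02.01 not covered; preference 21% not lower than 3% → no reduction. → 3%.
Sum: 2% + 32% + 28% + 3% = 65%.

65%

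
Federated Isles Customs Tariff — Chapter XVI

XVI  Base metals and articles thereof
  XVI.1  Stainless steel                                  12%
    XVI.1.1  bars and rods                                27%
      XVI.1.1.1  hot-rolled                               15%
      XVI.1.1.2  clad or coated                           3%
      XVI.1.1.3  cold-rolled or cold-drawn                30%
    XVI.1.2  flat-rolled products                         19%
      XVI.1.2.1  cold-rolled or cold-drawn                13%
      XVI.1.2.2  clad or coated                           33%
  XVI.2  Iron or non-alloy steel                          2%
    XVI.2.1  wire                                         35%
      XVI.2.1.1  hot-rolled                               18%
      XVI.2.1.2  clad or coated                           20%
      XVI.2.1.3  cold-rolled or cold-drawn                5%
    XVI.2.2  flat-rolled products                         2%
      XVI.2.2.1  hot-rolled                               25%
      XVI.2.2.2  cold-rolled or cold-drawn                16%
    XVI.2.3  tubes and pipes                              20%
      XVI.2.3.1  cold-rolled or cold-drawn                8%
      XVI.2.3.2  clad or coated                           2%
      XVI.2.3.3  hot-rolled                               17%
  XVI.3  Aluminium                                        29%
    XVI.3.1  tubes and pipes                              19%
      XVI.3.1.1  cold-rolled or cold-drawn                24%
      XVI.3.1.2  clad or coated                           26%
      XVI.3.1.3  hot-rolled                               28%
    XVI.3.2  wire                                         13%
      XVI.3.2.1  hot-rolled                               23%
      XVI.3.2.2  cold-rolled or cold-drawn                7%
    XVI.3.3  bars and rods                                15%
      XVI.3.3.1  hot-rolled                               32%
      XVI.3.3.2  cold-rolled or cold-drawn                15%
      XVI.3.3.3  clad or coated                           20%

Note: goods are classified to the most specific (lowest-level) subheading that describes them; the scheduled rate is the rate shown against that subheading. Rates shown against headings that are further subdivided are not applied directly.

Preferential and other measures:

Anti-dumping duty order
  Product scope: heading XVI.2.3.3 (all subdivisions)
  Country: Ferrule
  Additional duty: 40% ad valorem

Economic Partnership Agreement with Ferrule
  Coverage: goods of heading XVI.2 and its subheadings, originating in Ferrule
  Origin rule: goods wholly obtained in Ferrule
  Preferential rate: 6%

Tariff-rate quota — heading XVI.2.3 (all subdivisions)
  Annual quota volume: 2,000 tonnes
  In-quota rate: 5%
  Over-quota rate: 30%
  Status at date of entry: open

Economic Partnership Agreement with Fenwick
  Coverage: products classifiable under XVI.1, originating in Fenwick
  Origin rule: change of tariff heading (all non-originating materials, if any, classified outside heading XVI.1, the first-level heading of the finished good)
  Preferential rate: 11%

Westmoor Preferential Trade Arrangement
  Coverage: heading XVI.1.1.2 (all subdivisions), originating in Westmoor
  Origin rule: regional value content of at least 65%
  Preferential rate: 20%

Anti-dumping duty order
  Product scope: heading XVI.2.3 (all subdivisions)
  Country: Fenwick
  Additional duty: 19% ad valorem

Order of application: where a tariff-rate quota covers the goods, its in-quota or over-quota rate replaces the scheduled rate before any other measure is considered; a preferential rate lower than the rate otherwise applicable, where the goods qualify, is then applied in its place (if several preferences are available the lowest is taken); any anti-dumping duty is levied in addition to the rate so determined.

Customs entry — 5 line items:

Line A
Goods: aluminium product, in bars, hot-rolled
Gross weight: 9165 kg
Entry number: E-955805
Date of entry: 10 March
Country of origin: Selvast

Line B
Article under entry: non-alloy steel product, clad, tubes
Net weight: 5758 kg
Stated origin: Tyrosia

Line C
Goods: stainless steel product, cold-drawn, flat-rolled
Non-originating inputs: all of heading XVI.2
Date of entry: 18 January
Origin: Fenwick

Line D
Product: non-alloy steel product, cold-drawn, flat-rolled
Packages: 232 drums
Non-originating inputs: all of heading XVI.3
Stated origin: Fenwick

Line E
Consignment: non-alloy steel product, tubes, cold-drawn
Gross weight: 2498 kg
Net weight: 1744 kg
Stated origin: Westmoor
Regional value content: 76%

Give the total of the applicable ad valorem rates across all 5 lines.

69%

Line A: aluminium → XVI.3; in bars → XVI.3.3; hot-rolled → XVI.3.3.1. Scheduled 32%. No special measure applies. → 32%.
Line B: non-alloy steel → XVI.2; tubes → XVI.2.3; clad → XVI.2.3.2. Scheduled 2%. quota on XVI.2.3 open → in-quota 5%. → 5%.
Line C: stainless steel → XVI.1; flat-rolled → XVI.1.2; cold-drawn → XVI.1.2.1. Scheduled 13%. Fenwick agreement on XVI.1: CTH met → 11% available; preferential 11%. → 11%.
Line D: non-alloy steel → XVI.2; flat-rolled → XVI.2.2; cold-drawn → XVI.2.2.2. Scheduled 16%. Fenwick agreement on XVI.1: XVI.2.2.2 not covered. → 16%.
Line E: non-alloy steel → XVI.2; tubes → XVI.2.3; cold-drawn → XVI.2.3.1. Scheduled 8%. quota on XVI.2.3 open → in-quota 5%; Westmoor agreement on XVI.1.1.2: XVI.2.3.1 not covered. → 5%.
Sum: 32% + 5% + 11% + 16% + 5% = 69%.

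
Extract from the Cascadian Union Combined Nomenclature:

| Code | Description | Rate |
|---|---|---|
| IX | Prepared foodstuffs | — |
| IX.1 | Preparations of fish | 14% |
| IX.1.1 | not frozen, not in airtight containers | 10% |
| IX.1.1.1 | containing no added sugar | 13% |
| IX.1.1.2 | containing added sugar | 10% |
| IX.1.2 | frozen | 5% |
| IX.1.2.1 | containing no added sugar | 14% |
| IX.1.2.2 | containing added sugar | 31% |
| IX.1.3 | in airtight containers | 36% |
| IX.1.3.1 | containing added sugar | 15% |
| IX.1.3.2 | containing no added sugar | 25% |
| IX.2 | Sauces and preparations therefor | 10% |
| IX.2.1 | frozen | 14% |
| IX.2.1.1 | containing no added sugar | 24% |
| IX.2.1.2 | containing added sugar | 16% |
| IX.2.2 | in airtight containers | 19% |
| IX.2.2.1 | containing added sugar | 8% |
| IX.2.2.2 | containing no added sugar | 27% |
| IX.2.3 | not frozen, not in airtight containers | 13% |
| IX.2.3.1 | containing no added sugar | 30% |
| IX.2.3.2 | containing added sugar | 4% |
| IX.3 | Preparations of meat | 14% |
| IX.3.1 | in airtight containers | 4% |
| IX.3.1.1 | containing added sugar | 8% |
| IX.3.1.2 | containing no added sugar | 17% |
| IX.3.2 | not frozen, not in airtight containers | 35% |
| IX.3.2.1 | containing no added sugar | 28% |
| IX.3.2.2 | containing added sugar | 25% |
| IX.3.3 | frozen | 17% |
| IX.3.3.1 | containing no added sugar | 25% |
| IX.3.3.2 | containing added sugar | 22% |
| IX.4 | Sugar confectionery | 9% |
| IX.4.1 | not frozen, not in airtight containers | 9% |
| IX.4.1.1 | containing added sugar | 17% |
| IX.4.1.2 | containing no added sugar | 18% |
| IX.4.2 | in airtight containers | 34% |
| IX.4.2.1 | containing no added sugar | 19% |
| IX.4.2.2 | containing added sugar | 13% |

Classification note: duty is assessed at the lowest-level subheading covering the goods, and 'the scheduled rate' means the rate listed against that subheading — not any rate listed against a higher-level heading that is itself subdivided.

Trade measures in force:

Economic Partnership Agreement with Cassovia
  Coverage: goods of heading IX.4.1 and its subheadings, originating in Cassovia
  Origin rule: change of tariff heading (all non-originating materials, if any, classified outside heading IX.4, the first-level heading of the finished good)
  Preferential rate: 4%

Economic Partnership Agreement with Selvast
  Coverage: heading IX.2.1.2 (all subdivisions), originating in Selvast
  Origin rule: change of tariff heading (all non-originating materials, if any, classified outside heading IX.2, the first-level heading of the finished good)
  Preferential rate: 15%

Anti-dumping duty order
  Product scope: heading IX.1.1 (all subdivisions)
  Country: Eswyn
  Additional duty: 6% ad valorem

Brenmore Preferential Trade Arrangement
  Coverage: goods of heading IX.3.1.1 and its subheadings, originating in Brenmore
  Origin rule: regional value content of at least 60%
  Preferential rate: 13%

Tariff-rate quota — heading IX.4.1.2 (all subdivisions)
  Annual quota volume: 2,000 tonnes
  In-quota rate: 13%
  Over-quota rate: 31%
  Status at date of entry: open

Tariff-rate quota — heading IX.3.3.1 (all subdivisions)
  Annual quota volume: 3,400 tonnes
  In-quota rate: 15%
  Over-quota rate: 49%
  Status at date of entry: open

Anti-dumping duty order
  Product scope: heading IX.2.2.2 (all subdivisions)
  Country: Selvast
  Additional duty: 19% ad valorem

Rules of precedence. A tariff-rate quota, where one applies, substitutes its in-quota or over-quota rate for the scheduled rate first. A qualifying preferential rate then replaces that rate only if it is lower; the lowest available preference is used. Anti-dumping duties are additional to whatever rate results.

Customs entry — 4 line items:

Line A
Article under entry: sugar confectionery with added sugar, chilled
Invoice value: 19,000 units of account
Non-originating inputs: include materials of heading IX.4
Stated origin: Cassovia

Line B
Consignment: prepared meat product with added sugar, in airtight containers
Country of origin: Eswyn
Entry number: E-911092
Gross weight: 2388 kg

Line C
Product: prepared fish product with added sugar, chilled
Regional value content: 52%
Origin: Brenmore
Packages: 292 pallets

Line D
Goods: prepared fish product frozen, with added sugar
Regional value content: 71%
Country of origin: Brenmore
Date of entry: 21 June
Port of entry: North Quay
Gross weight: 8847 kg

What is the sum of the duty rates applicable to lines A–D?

Line A: sugar confectionery → IX.4; chilled → IX.4.1; with added sugar → IX.4.1.1. Scheduled 17%. Cassovia agreement on IX.4.1: CTH not met. → 17%.
Line B: prepared meat product → IX.3; in airtight containers → IX.3.1; with added sugar → IX.3.1.1. Scheduled 8%. No special measure applies. → 8%.
Line C: prepared fish product → IX.1; chilled → IX.1.1; with added sugar → IX.1.1.2. Scheduled 10%. Brenmore agreement on IX.3.1.1: IX.1.1.2 not covered. → 10%.
Line D: prepared fish product → IX.1; frozen → IX.1.2; with added sugar → IX.1.2.2. Scheduled 31%. Brenmore agreement on IX.3.1.1: IX.1.2.2 not covered. → 31%.
Sum: 17% + 8% + 10% + 31% = 66%.

66%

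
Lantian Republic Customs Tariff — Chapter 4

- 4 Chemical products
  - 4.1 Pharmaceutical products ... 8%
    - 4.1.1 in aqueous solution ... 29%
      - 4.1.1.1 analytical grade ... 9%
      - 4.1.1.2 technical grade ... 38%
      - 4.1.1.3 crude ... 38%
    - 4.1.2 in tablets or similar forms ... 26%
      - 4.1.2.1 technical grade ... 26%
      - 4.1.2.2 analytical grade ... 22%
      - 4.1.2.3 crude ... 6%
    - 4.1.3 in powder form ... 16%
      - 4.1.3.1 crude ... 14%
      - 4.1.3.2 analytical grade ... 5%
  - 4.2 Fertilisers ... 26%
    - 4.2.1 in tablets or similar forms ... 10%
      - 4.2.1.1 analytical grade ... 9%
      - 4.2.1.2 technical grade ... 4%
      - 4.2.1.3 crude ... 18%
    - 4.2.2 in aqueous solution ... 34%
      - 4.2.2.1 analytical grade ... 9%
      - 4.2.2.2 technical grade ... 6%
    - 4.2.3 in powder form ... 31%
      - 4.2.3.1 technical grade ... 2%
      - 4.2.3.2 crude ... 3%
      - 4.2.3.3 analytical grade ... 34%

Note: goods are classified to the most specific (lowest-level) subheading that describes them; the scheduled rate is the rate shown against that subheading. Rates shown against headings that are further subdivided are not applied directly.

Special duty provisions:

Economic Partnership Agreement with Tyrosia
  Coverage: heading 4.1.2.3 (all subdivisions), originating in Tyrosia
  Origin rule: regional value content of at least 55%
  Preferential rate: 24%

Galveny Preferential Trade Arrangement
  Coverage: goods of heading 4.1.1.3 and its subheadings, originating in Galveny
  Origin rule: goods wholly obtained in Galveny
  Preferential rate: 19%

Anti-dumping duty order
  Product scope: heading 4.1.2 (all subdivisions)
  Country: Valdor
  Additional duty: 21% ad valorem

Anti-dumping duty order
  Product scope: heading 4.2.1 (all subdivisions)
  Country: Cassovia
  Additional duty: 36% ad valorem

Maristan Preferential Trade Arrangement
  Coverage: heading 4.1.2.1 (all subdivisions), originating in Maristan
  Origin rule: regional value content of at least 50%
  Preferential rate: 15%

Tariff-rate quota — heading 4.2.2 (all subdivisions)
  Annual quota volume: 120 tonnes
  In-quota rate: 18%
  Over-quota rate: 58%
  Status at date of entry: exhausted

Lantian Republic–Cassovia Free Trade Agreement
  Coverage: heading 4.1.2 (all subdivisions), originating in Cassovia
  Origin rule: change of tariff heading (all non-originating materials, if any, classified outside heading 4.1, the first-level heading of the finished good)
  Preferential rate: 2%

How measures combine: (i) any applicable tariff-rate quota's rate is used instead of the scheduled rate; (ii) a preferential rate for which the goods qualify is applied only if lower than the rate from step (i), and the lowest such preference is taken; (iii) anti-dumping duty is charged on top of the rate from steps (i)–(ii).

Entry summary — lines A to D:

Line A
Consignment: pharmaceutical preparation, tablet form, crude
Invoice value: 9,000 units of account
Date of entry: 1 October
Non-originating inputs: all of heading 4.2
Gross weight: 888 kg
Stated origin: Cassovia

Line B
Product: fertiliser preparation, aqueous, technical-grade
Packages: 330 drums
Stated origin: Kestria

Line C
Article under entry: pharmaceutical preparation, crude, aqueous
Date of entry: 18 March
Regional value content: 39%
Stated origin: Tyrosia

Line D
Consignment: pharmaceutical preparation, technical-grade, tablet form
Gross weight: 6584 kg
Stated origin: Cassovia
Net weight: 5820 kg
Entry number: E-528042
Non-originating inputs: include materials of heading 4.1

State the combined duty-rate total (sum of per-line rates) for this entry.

124%

Line A: pharmaceutical → 4.1; tablet form → 4.1.2; crude → 4.1.2.3. Scheduled 6%. Cassovia agreement on 4.1.2: CTH met → 2% available; preferential 2%. → 2%.
Line B: fertiliser → 4.2; aqueous → 4.2.2; technical-grade → 4.2.2.2. Scheduled 6%. quota on 4.2.2 exhausted → over-quota 58%. → 58%.
Line C: pharmaceutical → 4.1; aqueous → 4.1.1; crude → 4.1.1.3. Scheduled 38%. Tyrosia agreement on 4.1.2.3: 4.1.1.3 not covered. → 38%.
Line D: pharmaceutical → 4.1; tablet form → 4.1.2; technical-grade → 4.1.2.1. Scheduled 26%. Cassovia agreement on 4.1.2: CTH not met. → 26%.
Sum: 2% + 58% + 38% + 26% = 124%.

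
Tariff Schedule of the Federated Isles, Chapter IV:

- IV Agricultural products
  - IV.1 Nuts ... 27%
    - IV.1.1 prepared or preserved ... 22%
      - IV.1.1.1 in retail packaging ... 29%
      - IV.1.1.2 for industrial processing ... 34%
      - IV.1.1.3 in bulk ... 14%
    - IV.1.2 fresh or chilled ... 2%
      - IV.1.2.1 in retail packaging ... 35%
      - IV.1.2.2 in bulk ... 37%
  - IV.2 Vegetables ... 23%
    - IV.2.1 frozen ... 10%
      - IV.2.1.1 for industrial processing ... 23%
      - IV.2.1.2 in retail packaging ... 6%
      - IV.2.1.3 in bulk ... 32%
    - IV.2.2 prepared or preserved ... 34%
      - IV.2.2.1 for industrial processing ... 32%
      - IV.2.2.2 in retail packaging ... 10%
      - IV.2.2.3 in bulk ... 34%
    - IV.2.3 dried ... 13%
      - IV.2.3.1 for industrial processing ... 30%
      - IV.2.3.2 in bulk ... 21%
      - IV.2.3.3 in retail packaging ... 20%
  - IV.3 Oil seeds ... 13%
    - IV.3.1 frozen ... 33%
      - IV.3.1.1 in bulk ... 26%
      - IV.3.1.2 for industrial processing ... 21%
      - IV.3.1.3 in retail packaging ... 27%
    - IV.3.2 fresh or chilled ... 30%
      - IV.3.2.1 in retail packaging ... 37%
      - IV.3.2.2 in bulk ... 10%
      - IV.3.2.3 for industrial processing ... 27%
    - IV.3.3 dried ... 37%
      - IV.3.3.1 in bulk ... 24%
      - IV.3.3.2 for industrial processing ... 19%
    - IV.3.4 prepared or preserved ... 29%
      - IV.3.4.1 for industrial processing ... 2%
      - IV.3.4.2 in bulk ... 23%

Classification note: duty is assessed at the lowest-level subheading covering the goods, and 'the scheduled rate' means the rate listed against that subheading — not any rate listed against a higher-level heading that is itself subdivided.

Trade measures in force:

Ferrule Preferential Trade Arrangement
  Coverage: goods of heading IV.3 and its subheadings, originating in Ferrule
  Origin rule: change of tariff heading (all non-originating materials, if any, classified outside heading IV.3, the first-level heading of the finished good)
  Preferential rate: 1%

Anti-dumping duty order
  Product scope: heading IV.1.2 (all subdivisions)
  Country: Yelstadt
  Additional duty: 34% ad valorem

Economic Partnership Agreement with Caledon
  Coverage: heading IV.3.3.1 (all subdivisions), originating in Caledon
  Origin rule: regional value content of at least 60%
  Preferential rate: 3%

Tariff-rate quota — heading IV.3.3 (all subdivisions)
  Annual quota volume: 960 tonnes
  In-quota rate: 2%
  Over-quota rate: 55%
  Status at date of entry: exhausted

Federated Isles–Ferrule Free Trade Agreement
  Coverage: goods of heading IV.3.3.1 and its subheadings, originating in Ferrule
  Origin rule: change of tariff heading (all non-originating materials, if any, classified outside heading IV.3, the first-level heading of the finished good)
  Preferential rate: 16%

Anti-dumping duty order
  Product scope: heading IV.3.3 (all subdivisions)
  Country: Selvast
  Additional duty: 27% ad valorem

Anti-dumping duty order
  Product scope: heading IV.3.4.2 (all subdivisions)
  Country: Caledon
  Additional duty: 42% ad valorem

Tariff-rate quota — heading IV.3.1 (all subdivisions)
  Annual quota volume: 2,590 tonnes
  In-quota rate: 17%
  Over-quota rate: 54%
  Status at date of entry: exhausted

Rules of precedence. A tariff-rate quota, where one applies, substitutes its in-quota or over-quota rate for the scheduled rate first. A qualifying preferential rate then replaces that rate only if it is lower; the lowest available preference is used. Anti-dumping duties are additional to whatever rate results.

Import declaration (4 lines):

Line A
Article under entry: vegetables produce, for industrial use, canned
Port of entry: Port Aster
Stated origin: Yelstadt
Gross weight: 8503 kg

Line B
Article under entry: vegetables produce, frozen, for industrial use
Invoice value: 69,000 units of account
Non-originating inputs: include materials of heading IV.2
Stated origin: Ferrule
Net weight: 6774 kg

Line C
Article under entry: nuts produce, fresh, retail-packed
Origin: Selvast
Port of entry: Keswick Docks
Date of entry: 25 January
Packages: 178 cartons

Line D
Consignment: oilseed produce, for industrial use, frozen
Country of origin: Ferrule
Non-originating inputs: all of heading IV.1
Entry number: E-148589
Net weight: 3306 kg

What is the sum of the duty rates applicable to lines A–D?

91%

Line A: vegetables → IV.2; canned → IV.2.2; for industrial use → IV.2.2.1. Scheduled 32%. No special measure applies. → 32%.
Line B: vegetables → IV.2; frozen → IV.2.1; for industrial use → IV.2.1.1. Scheduled 23%. Ferrule agreement on IV.3: IV.2.1.1 not covered; Ferrule agreement on IV.3.3.1: IV.2.1.1 not covered. → 23%.
Line C: nuts → IV.1; fresh → IV.1.2; retail-packed → IV.1.2.1. Scheduled 35%. No special measure applies. → 35%.
Line D: oilseed → IV.3; frozen → IV.3.1; for industrial use → IV.3.1.2. Scheduled 21%. quota on IV.3.1 exhausted → over-quota 54%; Ferrule agreement on IV.3: CTH met → 1% available; Ferrule agreement on IV.3.3.1: IV.3.1.2 not covered; preferential 1%. → 1%.
Sum: 32% + 23% + 35% + 1% = 91%.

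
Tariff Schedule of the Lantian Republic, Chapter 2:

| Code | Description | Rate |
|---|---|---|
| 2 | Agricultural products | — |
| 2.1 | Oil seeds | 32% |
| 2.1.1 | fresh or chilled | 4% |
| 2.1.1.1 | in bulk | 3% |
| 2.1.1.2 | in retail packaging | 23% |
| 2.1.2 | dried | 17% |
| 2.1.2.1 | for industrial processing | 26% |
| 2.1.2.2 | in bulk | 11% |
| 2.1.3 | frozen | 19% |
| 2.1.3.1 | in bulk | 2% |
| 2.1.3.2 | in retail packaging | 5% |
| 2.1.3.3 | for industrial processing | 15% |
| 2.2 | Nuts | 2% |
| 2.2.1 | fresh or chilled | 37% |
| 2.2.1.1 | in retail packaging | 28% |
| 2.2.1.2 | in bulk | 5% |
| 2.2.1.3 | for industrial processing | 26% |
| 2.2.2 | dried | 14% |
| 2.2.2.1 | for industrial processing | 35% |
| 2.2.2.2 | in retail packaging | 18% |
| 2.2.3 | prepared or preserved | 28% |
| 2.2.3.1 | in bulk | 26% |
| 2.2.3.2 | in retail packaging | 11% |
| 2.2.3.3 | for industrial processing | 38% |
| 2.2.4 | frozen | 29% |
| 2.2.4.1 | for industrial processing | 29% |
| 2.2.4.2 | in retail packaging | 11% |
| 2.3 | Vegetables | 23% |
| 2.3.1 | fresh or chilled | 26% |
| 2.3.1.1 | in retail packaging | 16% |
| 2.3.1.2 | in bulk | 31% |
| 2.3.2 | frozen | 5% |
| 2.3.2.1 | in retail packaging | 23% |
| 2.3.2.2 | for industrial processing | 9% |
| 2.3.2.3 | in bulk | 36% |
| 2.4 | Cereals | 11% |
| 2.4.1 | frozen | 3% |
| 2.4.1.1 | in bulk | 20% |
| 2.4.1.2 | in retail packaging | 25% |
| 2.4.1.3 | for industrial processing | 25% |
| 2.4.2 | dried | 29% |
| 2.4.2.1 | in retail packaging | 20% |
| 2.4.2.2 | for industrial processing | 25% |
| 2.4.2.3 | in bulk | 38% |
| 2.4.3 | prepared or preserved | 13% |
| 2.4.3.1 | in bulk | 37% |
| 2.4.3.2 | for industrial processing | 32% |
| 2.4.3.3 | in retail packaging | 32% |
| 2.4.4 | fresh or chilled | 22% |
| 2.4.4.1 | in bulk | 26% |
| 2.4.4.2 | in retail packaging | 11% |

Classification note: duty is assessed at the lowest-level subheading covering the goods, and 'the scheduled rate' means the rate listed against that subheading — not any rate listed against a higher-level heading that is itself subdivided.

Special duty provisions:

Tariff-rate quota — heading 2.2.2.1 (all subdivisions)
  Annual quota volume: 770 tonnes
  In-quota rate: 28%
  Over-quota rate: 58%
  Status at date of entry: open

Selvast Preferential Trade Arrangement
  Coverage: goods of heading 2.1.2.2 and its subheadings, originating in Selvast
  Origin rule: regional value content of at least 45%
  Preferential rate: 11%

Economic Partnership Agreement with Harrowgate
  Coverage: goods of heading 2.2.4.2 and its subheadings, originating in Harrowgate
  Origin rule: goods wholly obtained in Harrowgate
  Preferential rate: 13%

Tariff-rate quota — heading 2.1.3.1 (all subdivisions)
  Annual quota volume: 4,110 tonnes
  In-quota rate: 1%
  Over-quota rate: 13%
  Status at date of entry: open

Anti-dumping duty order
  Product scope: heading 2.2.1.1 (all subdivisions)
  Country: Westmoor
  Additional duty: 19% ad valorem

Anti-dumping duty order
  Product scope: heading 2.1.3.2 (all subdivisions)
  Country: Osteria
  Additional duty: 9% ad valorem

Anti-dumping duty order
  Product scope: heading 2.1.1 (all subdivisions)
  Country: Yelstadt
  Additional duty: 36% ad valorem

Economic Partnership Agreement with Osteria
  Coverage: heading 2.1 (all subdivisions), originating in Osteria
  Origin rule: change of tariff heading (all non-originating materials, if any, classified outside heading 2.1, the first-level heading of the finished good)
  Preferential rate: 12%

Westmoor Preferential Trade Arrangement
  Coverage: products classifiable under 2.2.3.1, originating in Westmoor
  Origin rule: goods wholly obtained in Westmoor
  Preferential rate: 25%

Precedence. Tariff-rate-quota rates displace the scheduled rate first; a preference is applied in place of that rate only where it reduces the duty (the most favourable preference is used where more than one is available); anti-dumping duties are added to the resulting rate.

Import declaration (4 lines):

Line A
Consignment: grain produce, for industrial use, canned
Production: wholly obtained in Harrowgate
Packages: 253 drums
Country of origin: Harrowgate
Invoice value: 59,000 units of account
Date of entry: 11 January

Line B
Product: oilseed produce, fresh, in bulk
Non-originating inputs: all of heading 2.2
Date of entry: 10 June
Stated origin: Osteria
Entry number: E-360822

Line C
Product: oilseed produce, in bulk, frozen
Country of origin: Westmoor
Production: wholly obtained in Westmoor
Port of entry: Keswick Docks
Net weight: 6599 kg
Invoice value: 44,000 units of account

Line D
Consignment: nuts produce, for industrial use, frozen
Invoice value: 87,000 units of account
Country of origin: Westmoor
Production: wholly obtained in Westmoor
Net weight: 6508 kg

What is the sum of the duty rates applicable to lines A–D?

65%

Line A: grain → 2.4; canned → 2.4.3; for industrial use → 2.4.3.2. Scheduled 32%. Harrowgate agreement on 2.2.4.2: 2.4.3.2 not covered. → 32%.
Line B: oilseed → 2.1; fresh → 2.1.1; in bulk → 2.1.1.1. Scheduled 3%. Osteria agreement on 2.1: CTH met → 12% available; preference 12% not lower than 3% → no reduction. → 3%.
Line C: oilseed → 2.1; frozen → 2.1.3; in bulk → 2.1.3.1. Scheduled 2%. quota on 2.1.3.1 open → in-quota 1%; Westmoor agreement on 2.2.3.1: 2.1.3.1 not covered. → 1%.
Line D: nuts → 2.2; frozen → 2.2.4; for industrial use → 2.2.4.1. Scheduled 29%. Westmoor agreement on 2.2.3.1: 2.2.4.1 not covered. → 29%.
Sum: 32% + 3% + 1% + 29% = 65%.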